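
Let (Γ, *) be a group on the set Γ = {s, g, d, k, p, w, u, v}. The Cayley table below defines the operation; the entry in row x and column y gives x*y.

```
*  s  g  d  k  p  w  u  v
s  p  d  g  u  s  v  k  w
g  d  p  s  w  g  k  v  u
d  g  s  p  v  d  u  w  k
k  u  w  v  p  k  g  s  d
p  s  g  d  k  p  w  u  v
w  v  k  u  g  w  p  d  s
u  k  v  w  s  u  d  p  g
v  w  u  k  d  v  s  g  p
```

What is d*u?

Read row d, column u: d*u = w.
(Structurally, Γ here is isomorphic to the elementary abelian group (Z_2)^3.)

w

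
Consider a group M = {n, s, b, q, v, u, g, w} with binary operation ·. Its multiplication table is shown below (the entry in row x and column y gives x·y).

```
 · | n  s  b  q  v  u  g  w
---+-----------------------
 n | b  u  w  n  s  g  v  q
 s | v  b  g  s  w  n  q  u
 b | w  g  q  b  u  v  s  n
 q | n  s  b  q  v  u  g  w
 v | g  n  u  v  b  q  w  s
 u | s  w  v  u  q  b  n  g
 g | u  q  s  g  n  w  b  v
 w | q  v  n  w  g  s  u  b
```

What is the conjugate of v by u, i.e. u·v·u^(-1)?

v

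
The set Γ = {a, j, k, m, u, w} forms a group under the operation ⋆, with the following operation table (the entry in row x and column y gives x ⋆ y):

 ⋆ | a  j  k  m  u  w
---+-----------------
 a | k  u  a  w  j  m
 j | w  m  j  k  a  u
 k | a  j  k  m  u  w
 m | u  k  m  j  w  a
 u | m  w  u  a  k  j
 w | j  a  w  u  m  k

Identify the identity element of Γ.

k

The identity e satisfies e ⋆ x = x for all x, so its row in the table reproduces the column headers.
Row k reads: a, j, k, m, u, w — exactly the header order. So k is the identity.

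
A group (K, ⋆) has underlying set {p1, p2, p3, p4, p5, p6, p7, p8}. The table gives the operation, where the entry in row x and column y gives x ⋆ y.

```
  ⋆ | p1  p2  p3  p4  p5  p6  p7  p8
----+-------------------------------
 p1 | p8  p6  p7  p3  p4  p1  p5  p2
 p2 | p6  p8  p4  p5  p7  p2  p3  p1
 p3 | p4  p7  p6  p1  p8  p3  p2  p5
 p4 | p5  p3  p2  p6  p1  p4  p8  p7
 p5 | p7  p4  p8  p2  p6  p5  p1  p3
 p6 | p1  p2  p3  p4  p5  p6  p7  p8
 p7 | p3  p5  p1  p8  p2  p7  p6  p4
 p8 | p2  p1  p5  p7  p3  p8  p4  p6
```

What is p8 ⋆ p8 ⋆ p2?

p2

p8 ⋆ p8 = p6
p6 ⋆ p2 = p2
(Structurally, K here is isomorphic to the dihedral group D_4.)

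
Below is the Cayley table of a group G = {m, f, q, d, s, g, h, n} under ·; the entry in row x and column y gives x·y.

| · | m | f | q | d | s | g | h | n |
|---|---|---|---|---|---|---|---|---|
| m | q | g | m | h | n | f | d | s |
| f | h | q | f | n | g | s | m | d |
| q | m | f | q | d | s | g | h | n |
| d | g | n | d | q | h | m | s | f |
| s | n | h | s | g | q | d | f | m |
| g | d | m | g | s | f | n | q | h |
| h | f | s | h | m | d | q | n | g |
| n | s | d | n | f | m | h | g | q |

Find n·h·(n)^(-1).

h

The identity is q. In row n, the entry q sits in column n, so n^(-1) = n.
n·h = g
g·n = h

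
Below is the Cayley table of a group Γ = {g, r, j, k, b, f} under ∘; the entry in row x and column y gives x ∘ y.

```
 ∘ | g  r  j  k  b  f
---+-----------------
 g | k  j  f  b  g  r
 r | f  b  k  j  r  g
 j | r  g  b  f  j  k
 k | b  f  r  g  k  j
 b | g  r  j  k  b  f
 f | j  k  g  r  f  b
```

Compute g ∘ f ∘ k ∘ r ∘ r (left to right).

g ∘ f = r
r ∘ k = j
j ∘ r = g
g ∘ r = j

j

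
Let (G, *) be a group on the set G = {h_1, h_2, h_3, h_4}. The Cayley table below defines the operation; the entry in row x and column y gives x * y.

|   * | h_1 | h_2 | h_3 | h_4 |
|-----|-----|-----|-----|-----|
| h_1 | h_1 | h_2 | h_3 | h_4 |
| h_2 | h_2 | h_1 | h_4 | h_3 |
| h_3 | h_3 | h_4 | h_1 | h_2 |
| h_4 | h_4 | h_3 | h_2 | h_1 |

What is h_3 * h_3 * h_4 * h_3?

h_3 * h_3 = h_1
h_1 * h_4 = h_4
h_4 * h_3 = h_2

h_2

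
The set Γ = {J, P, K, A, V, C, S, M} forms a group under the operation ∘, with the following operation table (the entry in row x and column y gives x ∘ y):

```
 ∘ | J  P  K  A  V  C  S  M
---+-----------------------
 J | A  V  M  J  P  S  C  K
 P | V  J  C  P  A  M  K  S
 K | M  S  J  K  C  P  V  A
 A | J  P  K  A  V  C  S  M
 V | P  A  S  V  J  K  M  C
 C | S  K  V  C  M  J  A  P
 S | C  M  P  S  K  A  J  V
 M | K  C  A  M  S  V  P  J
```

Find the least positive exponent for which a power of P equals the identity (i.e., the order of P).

The identity element is A (its row matches the header).
P^1 = P
P^2 = P ∘ P = J
P^3 = J ∘ P = V
P^4 = V ∘ P = A
The first power of P equal to the identity is P^4, so ord(P) = 4.

4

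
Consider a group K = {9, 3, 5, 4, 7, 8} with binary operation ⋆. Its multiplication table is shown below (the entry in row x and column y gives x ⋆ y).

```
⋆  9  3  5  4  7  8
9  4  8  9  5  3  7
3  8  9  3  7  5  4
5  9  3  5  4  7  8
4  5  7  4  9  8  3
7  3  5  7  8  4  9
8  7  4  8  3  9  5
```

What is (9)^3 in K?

5

9^1 = 9
9^2 = 9 ⋆ 9 = 4
9^3 = 4 ⋆ 9 = 5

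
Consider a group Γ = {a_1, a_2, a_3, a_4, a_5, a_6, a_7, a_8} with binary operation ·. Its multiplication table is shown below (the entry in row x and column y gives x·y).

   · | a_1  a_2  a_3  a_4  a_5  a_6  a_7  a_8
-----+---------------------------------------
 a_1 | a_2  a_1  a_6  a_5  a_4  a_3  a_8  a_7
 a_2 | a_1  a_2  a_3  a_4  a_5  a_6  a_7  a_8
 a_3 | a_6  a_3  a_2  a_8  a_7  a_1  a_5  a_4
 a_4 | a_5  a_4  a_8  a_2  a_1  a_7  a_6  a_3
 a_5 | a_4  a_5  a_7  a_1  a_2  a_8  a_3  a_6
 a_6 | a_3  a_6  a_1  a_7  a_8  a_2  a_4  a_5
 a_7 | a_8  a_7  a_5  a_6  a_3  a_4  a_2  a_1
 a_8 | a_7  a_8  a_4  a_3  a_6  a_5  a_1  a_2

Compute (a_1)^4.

a_2

a_1^1 = a_1
a_1^2 = a_1·a_1 = a_2
a_1^3 = a_2·a_1 = a_1
a_1^4 = a_1·a_1 = a_2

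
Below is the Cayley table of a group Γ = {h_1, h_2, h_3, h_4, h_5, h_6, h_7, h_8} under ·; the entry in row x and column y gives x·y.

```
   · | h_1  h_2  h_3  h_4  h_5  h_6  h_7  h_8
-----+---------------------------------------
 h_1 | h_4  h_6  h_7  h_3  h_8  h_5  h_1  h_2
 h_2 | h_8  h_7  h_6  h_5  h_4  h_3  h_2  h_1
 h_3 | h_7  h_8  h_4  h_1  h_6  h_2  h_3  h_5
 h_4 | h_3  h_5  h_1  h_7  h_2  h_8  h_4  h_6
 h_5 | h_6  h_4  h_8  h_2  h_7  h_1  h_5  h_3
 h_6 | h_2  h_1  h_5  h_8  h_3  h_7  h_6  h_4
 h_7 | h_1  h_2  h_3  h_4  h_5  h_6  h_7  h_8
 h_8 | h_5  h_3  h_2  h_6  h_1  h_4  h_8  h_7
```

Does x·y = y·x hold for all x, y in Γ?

No

h_1·h_8 = h_2 but h_8·h_1 = h_5.
Since h_1 and h_8 do not commute, Γ is not abelian.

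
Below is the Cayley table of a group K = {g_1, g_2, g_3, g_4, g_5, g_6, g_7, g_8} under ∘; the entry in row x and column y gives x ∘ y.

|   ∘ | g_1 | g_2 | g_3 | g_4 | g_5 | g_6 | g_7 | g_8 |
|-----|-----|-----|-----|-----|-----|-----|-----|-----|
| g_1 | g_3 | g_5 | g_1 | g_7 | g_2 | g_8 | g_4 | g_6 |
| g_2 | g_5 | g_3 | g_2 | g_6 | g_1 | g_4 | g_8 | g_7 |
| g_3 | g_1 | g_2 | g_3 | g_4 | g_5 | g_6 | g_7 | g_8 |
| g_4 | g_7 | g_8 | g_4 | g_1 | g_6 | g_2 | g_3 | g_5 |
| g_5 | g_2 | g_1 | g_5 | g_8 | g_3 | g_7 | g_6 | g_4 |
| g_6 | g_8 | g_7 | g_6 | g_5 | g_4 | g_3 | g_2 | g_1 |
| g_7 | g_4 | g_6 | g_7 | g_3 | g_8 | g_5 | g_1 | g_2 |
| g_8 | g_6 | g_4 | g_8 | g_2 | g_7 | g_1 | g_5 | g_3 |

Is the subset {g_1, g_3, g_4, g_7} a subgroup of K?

Yes

{g_1, g_3, g_4, g_7} contains the identity g_3.
Checking products: every product of two elements of {g_1, g_3, g_4, g_7} (read from the table) lies in {g_1, g_3, g_4, g_7}, so the set is closed.
In a finite group, a nonempty closed subset is a subgroup. So {g_1, g_3, g_4, g_7} ≤ K.
(Structurally, K here is isomorphic to the dihedral group D_4.)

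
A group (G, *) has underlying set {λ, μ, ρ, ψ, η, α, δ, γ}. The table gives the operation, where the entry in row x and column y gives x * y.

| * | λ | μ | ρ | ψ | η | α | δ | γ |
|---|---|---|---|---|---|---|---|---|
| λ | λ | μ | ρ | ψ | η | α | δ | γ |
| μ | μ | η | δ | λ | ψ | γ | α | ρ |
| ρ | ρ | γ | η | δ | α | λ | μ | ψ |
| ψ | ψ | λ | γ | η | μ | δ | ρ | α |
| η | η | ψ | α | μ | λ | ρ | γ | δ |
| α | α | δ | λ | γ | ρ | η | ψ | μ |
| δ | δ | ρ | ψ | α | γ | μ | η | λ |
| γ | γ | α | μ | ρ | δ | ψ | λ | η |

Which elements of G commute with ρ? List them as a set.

{α, η, λ, ρ}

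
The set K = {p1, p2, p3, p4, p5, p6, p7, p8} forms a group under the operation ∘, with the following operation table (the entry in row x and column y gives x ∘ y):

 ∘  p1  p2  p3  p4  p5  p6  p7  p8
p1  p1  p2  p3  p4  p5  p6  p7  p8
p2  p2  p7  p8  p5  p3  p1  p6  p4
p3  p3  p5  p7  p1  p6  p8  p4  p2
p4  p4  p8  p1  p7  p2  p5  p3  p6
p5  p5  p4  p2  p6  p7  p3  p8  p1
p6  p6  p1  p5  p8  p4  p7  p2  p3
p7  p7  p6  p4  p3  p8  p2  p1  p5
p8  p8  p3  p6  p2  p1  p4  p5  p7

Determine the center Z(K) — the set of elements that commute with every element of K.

{p1, p7}

An element z is central iff its row equals its column in the table.
For p5: p5 ∘ p6 = p3 ≠ p4 = p6 ∘ p5, so p5 ∉ Z.
Checking each element this way leaves Z(K) = {p1, p7}.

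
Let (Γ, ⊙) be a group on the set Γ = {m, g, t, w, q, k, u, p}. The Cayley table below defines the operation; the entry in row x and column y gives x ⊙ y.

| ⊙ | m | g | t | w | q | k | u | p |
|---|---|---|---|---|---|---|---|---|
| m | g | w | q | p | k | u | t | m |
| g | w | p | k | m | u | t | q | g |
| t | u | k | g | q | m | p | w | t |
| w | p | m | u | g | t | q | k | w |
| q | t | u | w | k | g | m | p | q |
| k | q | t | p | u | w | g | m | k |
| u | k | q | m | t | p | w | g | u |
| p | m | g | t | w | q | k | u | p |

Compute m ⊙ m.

Read row m, column m: m ⊙ m = g.
(Structurally, Γ here is isomorphic to the quaternion group Q_8.)

g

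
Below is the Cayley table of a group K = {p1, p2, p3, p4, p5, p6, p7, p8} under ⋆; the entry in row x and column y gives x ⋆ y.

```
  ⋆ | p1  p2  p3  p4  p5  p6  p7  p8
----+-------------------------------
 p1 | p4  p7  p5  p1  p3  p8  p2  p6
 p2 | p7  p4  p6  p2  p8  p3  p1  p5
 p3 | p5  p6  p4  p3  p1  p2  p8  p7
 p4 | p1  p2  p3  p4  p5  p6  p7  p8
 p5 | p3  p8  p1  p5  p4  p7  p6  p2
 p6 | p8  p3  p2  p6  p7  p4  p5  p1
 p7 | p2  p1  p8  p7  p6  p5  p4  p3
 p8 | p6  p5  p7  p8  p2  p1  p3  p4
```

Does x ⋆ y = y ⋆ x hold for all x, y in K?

Check whether the table is symmetric across its main diagonal.
Every entry (row x, col y) equals the entry (row y, col x), so K is abelian.

Yes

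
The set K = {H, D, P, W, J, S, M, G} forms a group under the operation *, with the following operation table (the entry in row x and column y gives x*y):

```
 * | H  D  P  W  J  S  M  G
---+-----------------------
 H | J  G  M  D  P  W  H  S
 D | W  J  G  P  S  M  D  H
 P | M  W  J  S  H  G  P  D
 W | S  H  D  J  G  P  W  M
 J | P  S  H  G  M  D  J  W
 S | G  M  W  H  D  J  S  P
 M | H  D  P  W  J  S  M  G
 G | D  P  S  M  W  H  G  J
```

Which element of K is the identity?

M

The identity e satisfies e*x = x for all x, so its row in the table reproduces the column headers.
Row M reads: H, D, P, W, J, S, M, G — exactly the header order. So M is the identity.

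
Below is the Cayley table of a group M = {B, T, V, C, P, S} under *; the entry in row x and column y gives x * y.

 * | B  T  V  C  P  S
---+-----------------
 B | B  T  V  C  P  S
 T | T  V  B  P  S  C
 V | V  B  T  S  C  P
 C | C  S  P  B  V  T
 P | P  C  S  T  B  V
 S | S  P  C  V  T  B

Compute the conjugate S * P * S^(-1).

C

The identity is B. In row S, the entry B sits in column S, so S^(-1) = S.
S * P = T
T * S = C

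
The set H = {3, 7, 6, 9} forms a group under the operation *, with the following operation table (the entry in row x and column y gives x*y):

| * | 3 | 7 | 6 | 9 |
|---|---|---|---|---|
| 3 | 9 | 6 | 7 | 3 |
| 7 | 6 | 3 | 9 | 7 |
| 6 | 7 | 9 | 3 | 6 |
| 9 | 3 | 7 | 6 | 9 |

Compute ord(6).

The identity element is 9 (its row matches the header).
6^1 = 6
6^2 = 6*6 = 3
6^3 = 3*6 = 7
6^4 = 7*6 = 9
The first power of 6 equal to the identity is 6^4, so ord(6) = 4.

4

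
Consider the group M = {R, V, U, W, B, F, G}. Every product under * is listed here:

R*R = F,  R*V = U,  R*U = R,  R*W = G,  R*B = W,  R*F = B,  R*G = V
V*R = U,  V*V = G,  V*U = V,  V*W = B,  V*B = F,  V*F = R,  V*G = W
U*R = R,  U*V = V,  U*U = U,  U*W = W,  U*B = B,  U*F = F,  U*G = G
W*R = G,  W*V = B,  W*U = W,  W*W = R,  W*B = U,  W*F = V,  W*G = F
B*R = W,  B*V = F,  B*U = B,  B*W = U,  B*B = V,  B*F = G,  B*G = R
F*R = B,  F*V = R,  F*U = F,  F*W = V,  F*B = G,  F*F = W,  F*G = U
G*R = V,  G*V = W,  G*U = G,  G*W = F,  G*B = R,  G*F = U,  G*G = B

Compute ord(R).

The identity element is U (its row matches the header).
R^1 = R
R^2 = R*R = F
R^3 = F*R = B
R^4 = B*R = W
R^5 = W*R = G
R^6 = G*R = V
R^7 = V*R = U
The first power of R equal to the identity is R^7, so ord(R) = 7.

7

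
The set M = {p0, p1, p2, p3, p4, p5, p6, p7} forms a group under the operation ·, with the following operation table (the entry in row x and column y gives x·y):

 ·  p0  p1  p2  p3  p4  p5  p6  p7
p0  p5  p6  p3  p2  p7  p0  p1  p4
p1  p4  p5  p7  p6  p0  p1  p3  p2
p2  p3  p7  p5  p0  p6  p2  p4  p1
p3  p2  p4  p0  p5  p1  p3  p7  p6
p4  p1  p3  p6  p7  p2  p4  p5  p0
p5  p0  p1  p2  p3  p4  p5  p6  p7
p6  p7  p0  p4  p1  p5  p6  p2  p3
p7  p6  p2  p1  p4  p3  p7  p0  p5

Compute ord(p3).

2

The identity element is p5 (its row matches the header).
p3^1 = p3
p3^2 = p3·p3 = p5
The first power of p3 equal to the identity is p3^2, so ord(p3) = 2.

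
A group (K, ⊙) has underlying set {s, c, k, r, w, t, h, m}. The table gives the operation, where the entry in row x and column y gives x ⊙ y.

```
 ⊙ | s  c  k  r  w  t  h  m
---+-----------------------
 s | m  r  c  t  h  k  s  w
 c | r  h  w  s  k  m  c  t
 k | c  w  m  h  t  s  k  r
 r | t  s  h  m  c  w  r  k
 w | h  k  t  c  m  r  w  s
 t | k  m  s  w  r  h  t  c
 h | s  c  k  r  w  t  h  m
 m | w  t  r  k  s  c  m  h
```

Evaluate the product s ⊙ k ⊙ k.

s ⊙ k = c
c ⊙ k = w

w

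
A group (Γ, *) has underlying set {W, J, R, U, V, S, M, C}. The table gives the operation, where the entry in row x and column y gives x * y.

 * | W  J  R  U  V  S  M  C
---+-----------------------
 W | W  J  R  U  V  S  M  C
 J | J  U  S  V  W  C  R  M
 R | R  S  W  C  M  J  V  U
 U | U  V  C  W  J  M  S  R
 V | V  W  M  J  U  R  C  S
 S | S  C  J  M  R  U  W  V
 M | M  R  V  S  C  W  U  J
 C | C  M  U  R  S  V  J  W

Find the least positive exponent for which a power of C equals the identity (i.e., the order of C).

2

The identity element is W (its row matches the header).
C^1 = C
C^2 = C * C = W
The first power of C equal to the identity is C^2, so ord(C) = 2.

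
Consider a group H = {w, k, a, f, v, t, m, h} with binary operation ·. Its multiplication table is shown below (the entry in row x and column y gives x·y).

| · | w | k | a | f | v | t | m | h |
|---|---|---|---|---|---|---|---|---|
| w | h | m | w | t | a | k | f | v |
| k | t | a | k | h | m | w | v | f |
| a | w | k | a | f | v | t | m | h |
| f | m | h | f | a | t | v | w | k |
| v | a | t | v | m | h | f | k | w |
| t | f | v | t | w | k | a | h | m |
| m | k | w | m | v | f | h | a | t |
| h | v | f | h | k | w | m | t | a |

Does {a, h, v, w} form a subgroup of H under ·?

Yes

{a, h, v, w} contains the identity a.
Checking products: every product of two elements of {a, h, v, w} (read from the table) lies in {a, h, v, w}, so the set is closed.
In a finite group, a nonempty closed subset is a subgroup. So {a, h, v, w} ≤ H.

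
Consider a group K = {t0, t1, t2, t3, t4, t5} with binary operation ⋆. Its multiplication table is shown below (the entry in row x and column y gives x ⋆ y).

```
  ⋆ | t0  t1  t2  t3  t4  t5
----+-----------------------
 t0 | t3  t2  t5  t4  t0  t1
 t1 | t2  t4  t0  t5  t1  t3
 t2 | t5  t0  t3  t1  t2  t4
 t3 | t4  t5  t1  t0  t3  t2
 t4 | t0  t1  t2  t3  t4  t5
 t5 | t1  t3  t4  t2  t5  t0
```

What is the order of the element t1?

2

The identity element is t4 (its row matches the header).
t1^1 = t1
t1^2 = t1 ⋆ t1 = t4
The first power of t1 equal to the identity is t1^2, so ord(t1) = 2.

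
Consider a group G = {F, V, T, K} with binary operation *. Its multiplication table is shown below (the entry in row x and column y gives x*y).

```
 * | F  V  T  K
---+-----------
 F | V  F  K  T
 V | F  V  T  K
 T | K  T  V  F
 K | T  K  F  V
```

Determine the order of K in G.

The identity element is V (its row matches the header).
K^1 = K
K^2 = K*K = V
The first power of K equal to the identity is K^2, so ord(K) = 2.

2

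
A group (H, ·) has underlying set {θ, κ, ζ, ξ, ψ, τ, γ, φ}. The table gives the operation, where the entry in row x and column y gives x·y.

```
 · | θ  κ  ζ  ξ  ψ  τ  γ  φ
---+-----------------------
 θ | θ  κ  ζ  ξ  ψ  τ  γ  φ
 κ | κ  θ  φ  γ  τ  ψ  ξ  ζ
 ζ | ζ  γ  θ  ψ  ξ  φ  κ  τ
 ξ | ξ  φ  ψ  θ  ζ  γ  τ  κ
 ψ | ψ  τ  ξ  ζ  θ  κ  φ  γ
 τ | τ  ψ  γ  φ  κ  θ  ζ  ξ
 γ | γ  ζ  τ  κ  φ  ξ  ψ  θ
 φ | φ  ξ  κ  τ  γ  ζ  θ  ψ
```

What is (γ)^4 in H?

γ^1 = γ
γ^2 = γ·γ = ψ
γ^3 = ψ·γ = φ
γ^4 = φ·γ = θ
(Structurally, H here is isomorphic to the dihedral group D_4.)

θ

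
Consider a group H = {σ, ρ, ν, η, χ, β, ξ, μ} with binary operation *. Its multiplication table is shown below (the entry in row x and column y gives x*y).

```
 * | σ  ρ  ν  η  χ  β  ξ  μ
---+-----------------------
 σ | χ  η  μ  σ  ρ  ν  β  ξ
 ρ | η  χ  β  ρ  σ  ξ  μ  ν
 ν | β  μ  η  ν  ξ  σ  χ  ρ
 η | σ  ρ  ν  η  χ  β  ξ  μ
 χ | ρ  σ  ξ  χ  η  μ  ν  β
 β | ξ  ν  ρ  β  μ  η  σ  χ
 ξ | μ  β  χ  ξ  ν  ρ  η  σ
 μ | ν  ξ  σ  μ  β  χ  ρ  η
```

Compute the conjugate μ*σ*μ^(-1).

The identity is η. In row μ, the entry η sits in column μ, so μ^(-1) = μ.
μ*σ = ν
ν*μ = ρ
(Structurally, H here is isomorphic to the dihedral group D_4.)

ρ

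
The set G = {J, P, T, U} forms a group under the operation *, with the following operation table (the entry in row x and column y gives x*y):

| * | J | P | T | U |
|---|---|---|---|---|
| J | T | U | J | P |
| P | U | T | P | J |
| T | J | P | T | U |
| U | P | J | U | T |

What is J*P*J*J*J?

P

J*P = U
U*J = P
P*J = U
U*J = P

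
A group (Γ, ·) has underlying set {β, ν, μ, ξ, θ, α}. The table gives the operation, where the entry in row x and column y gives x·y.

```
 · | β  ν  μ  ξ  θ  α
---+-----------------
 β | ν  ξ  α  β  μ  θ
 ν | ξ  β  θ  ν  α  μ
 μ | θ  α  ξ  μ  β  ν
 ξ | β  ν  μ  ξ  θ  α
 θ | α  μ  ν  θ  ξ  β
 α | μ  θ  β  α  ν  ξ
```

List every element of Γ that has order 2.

Identity is ξ. Compute the order of each non-identity element by repeated multiplication:
  β: β → ν → ξ  (order 3)
  ν: ν → β → ξ  (order 3)
  μ: μ → ξ  (order 2)
  θ: θ → ξ  (order 2)
  α: α → ξ  (order 2)
Elements of order 2: {α, θ, μ}.
(Structurally, Γ here is isomorphic to the symmetric group S_3.)

{α, θ, μ}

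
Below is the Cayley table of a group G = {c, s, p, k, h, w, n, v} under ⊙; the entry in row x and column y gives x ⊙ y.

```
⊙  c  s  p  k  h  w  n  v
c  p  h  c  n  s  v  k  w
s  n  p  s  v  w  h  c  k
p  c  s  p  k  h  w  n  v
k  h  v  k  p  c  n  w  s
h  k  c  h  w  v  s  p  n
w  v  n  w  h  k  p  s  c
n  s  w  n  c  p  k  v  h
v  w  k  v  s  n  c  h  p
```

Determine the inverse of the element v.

First locate the identity: row p matches the header, so p is the identity.
Scan row v for p: v ⊙ v = p. Hence v^(-1) = v.
(Structurally, G here is isomorphic to the dihedral group D_4.)

v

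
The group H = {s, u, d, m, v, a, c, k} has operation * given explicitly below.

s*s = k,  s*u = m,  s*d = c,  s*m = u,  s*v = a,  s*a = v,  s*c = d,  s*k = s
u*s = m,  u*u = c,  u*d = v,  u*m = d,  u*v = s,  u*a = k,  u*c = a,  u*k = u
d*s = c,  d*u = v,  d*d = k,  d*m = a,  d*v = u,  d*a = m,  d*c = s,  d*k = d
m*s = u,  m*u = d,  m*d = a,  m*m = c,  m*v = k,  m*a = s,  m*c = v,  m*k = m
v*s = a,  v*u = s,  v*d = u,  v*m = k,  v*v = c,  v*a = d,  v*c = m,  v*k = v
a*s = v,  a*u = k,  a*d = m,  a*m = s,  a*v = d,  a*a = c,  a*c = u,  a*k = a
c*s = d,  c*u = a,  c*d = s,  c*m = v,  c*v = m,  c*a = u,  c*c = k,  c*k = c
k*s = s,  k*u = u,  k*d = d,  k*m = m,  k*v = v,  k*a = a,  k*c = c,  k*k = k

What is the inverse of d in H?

First locate the identity: row k matches the header, so k is the identity.
Scan row d for k: d * d = k. Hence d^(-1) = d.
(Structurally, H here is isomorphic to Z_2 x Z_4.)

d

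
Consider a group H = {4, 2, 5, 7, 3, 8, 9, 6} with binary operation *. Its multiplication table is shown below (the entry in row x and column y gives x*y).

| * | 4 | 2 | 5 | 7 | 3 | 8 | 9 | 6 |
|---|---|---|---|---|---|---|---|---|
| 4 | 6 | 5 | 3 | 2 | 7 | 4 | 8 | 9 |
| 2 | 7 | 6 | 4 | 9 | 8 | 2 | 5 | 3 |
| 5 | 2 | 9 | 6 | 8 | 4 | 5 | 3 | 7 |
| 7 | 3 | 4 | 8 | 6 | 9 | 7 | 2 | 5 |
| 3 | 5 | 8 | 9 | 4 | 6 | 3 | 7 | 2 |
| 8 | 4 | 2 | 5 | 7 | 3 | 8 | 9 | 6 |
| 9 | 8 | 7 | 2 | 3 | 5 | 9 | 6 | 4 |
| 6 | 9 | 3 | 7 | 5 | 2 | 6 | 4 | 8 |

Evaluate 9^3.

9^1 = 9
9^2 = 9*9 = 6
9^3 = 6*9 = 4

4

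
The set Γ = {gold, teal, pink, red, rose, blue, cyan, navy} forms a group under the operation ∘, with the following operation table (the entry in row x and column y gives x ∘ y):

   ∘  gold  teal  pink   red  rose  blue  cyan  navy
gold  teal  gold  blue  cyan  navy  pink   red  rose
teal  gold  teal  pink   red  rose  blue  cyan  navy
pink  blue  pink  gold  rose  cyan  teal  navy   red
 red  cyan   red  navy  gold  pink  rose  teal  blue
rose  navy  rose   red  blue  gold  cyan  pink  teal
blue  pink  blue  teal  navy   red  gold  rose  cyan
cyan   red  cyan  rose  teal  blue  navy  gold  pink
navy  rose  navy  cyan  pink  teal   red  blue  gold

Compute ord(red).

4

The identity element is teal (its row matches the header).
red^1 = red
red^2 = red ∘ red = gold
red^3 = gold ∘ red = cyan
red^4 = cyan ∘ red = teal
The first power of red equal to the identity is red^4, so ord(red) = 4.
(Structurally, Γ here is isomorphic to the quaternion group Q_8.)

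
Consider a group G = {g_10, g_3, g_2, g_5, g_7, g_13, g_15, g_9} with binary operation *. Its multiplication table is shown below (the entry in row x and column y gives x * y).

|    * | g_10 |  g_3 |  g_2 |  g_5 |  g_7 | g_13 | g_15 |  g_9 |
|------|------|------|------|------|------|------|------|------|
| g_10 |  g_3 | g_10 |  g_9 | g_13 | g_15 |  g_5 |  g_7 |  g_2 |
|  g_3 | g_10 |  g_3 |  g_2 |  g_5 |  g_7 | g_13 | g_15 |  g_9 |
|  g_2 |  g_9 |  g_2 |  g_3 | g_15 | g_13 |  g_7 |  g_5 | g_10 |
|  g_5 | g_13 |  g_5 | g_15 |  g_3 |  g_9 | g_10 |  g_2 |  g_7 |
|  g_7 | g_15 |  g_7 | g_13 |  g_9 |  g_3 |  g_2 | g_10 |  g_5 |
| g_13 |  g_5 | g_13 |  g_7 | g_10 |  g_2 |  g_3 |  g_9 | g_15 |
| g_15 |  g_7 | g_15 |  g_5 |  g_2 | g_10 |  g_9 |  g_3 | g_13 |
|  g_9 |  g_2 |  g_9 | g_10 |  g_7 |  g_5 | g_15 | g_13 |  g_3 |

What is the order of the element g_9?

The identity element is g_3 (its row matches the header).
g_9^1 = g_9
g_9^2 = g_9 * g_9 = g_3
The first power of g_9 equal to the identity is g_9^2, so ord(g_9) = 2.

2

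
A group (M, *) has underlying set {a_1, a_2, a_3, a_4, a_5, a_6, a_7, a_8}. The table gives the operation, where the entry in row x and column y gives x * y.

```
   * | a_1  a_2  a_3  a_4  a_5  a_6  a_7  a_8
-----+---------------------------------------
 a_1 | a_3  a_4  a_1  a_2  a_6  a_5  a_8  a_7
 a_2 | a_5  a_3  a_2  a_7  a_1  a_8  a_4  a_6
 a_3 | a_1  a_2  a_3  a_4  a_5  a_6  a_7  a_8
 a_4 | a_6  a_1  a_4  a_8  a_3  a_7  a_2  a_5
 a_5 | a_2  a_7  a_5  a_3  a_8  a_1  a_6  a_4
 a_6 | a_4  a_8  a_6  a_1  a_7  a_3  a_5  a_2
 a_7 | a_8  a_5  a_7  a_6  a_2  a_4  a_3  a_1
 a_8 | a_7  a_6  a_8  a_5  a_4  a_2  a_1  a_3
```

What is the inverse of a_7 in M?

First locate the identity: row a_3 matches the header, so a_3 is the identity.
Scan row a_7 for a_3: a_7 * a_7 = a_3. Hence a_7^(-1) = a_7.
(Structurally, M here is isomorphic to the dihedral group D_4.)

a_7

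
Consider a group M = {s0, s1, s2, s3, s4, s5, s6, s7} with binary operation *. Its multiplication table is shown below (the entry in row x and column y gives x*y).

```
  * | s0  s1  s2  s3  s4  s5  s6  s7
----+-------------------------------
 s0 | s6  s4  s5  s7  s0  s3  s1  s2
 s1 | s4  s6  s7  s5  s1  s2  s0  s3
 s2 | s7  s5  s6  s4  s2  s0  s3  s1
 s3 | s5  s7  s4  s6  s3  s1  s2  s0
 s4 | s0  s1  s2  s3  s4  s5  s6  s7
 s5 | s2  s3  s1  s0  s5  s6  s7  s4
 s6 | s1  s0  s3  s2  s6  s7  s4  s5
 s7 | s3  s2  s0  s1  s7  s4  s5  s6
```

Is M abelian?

No

s2*s0 = s7 but s0*s2 = s5.
Since s2 and s0 do not commute, M is not abelian.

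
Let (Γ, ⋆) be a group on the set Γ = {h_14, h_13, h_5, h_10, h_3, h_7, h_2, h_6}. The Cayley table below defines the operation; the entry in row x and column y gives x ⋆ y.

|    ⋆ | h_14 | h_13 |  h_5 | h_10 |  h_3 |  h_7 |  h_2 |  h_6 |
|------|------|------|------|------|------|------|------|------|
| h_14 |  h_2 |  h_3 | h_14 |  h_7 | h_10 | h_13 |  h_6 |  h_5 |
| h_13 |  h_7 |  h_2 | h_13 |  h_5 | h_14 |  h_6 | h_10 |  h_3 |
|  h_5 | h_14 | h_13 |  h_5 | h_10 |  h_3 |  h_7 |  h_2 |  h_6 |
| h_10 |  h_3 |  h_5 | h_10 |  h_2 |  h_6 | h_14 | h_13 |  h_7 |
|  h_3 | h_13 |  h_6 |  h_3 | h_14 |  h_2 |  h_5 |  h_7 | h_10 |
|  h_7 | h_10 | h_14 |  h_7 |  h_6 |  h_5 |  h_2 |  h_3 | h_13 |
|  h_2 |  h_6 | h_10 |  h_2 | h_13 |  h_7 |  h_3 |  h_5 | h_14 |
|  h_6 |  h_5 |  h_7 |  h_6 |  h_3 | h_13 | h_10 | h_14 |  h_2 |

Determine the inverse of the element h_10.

First locate the identity: row h_5 matches the header, so h_5 is the identity.
Scan row h_10 for h_5: h_10 ⋆ h_13 = h_5. Hence h_10^(-1) = h_13.

h_13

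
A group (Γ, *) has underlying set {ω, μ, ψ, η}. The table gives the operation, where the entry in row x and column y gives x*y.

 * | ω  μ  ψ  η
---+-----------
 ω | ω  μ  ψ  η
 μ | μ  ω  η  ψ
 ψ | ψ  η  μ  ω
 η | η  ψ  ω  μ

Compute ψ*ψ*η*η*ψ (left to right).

ψ

ψ*ψ = μ
μ*η = ψ
ψ*η = ω
ω*ψ = ψ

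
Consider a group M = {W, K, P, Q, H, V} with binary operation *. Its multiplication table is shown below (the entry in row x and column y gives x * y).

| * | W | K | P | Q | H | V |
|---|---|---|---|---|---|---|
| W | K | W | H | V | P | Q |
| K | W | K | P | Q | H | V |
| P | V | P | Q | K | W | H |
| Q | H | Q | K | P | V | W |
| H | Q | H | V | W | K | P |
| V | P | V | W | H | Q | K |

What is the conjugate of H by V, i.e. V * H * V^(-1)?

W

The identity is K. In row V, the entry K sits in column V, so V^(-1) = V.
V * H = Q
Q * V = W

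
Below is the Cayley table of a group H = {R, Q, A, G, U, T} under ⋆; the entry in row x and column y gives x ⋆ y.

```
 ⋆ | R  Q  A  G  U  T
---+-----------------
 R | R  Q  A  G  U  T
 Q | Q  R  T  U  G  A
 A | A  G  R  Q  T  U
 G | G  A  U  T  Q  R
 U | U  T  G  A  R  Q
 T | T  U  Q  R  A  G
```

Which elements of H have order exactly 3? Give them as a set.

{G, T}

Identity is R. Compute the order of each non-identity element by repeated multiplication:
  Q: Q → R  (order 2)
  A: A → R  (order 2)
  G: G → T → R  (order 3)
  U: U → R  (order 2)
  T: T → G → R  (order 3)
Elements of order 3: {G, T}.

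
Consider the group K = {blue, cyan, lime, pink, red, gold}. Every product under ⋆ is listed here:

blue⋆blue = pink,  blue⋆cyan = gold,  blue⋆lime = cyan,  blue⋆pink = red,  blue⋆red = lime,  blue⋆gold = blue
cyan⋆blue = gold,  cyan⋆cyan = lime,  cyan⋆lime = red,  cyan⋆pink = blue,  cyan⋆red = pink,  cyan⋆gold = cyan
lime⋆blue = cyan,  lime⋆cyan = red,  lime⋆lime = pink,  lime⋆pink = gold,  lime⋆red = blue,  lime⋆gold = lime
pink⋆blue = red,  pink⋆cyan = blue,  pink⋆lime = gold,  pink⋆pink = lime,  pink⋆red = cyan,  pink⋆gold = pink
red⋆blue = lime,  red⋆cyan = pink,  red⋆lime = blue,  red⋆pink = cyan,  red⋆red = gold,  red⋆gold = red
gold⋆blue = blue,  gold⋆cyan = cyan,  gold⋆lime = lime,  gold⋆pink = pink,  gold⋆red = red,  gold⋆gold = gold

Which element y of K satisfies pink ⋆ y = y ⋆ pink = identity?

lime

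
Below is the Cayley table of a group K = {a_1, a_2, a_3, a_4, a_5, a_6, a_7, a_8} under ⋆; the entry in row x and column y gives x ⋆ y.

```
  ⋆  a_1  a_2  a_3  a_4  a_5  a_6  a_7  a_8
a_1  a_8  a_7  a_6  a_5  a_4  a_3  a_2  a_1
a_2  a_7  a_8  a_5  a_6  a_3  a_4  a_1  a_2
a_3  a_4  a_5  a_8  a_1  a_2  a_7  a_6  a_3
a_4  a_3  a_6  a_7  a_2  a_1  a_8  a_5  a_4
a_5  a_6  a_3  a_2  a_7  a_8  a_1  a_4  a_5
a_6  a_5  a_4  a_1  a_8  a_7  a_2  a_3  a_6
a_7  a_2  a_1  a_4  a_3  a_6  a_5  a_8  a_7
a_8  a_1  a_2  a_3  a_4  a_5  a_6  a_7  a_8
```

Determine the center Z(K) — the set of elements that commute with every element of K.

An element z is central iff its row equals its column in the table.
For a_5: a_5 ⋆ a_4 = a_7 ≠ a_1 = a_4 ⋆ a_5, so a_5 ∉ Z.
Checking each element this way leaves Z(K) = {a_2, a_8}.

{a_2, a_8}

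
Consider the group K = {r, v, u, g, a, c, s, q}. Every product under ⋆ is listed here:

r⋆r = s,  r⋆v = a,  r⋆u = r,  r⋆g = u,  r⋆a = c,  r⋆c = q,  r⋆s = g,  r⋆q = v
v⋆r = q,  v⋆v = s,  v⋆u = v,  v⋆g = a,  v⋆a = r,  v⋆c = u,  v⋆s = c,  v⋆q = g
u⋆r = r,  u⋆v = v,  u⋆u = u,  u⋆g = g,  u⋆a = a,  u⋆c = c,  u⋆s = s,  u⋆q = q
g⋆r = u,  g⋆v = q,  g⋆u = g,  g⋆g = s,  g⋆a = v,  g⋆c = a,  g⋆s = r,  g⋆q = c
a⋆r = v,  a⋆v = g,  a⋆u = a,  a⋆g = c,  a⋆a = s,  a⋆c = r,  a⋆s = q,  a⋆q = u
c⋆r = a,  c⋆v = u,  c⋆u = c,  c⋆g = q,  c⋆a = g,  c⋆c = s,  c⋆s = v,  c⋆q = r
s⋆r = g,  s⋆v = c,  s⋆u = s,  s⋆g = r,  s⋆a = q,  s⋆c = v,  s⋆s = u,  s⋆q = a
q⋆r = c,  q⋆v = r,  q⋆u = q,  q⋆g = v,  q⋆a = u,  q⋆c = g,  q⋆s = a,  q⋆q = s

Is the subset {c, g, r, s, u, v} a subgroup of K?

g ⋆ v = q, which is not in {c, g, r, s, u, v}.
The subset is not closed under ⋆, so it is not a subgroup.

No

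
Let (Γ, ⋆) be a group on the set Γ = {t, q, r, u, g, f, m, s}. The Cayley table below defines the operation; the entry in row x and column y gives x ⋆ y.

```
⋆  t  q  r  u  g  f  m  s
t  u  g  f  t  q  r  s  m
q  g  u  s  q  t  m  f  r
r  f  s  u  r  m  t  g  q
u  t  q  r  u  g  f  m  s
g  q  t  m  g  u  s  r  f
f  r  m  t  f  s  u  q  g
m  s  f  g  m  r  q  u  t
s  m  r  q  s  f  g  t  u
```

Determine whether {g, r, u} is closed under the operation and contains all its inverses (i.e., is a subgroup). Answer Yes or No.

g ⋆ r = m, which is not in {g, r, u}.
The subset is not closed under ⋆, so it is not a subgroup.
(Structurally, Γ here is isomorphic to the elementary abelian group (Z_2)^3.)

No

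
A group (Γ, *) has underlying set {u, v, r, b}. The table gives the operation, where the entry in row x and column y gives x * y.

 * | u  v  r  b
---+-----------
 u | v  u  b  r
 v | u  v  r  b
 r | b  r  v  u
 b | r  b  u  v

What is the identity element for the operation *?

v

The identity e satisfies e * x = x for all x, so its row in the table reproduces the column headers.
Row v reads: u, v, r, b — exactly the header order. So v is the identity.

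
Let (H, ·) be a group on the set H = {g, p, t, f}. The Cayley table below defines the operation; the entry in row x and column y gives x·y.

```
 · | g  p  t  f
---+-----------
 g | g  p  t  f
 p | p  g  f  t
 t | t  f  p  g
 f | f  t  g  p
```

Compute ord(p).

2

The identity element is g (its row matches the header).
p^1 = p
p^2 = p·p = g
The first power of p equal to the identity is p^2, so ord(p) = 2.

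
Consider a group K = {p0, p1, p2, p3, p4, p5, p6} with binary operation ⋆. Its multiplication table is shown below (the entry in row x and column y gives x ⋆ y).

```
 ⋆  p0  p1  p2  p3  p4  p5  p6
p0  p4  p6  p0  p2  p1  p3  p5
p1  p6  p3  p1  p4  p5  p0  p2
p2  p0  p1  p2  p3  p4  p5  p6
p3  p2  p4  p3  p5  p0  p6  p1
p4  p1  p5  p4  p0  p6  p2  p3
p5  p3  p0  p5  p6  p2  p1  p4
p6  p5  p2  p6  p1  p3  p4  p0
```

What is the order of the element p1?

The identity element is p2 (its row matches the header).
p1^1 = p1
p1^2 = p1 ⋆ p1 = p3
p1^3 = p3 ⋆ p1 = p4
p1^4 = p4 ⋆ p1 = p5
p1^5 = p5 ⋆ p1 = p0
p1^6 = p0 ⋆ p1 = p6
p1^7 = p6 ⋆ p1 = p2
The first power of p1 equal to the identity is p1^7, so ord(p1) = 7.
(Structurally, K here is isomorphic to the cyclic group Z_7.)

7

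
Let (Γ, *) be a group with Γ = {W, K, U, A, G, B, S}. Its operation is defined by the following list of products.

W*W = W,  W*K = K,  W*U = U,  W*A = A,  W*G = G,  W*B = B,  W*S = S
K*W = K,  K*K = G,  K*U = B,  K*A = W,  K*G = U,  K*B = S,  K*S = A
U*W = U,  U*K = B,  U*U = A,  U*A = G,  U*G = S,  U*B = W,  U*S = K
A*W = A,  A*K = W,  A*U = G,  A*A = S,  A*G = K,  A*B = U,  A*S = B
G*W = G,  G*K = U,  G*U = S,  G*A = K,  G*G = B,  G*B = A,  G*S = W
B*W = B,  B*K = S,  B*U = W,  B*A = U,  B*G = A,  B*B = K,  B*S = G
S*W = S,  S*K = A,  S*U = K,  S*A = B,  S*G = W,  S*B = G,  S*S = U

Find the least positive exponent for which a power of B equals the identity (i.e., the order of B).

The identity element is W (its row matches the header).
B^1 = B
B^2 = B*B = K
B^3 = K*B = S
B^4 = S*B = G
B^5 = G*B = A
B^6 = A*B = U
B^7 = U*B = W
The first power of B equal to the identity is B^7, so ord(B) = 7.

7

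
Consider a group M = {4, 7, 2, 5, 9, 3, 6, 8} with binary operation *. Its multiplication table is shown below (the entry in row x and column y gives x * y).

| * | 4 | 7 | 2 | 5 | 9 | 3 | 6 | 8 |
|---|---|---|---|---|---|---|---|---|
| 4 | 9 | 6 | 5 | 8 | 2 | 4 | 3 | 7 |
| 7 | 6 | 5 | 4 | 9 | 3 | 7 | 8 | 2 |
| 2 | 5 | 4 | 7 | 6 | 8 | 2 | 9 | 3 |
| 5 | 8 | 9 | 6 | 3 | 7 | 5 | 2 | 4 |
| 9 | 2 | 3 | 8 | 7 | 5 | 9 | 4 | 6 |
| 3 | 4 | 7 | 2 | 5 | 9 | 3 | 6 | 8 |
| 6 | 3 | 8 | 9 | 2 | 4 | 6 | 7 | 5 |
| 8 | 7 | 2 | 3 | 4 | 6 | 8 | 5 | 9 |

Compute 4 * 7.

Read row 4, column 7: 4 * 7 = 6.

6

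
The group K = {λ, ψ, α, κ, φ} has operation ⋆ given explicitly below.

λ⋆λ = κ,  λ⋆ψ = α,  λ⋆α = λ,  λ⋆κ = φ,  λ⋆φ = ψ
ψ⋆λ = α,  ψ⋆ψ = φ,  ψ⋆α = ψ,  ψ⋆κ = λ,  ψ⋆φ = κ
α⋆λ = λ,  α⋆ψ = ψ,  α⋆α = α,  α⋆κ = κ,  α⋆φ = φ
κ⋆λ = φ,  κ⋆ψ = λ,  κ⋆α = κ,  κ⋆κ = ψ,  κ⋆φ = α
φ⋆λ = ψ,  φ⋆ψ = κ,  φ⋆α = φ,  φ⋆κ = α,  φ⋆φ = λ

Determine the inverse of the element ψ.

λ

First locate the identity: row α matches the header, so α is the identity.
Scan row ψ for α: ψ ⋆ λ = α. Hence ψ^(-1) = λ.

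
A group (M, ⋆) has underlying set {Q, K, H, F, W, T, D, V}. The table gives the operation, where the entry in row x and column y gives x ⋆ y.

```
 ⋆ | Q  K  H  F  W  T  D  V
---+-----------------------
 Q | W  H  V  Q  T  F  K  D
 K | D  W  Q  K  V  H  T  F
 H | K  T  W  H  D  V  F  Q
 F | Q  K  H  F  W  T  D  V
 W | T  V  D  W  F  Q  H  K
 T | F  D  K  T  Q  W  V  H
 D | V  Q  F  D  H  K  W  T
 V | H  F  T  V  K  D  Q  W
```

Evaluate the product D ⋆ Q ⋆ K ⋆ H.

D ⋆ Q = V
V ⋆ K = F
F ⋆ H = H

H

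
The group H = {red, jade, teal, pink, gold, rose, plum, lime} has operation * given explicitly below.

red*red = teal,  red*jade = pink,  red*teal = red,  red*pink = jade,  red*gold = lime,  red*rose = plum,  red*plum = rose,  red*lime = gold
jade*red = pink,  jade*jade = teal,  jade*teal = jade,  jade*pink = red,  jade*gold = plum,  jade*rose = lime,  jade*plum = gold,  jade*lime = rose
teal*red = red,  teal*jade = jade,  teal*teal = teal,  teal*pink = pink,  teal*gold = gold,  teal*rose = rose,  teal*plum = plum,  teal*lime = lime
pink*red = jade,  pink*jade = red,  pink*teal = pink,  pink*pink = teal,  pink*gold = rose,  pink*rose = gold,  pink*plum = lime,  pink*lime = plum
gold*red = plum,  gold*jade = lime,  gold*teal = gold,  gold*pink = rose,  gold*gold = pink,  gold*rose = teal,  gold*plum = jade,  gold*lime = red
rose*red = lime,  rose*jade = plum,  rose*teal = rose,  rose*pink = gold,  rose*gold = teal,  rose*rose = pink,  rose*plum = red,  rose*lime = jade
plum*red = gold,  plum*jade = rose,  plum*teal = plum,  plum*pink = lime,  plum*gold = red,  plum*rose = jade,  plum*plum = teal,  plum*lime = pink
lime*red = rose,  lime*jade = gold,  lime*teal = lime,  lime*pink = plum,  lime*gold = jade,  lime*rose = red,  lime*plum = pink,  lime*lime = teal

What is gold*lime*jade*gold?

rose

gold*lime = red
red*jade = pink
pink*gold = rose
(Structurally, H here is isomorphic to the dihedral group D_4.)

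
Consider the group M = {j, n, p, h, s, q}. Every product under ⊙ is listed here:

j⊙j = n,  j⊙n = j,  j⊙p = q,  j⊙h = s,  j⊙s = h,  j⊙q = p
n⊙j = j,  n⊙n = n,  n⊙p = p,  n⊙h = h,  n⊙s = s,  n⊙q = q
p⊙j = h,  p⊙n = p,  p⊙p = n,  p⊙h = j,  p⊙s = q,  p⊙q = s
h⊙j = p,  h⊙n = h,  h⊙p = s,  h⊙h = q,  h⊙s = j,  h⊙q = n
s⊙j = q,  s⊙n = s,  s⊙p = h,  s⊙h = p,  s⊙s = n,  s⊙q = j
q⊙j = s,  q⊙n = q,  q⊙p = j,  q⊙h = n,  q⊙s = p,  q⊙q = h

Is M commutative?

h ⊙ s = j but s ⊙ h = p.
Since h and s do not commute, M is not abelian.

No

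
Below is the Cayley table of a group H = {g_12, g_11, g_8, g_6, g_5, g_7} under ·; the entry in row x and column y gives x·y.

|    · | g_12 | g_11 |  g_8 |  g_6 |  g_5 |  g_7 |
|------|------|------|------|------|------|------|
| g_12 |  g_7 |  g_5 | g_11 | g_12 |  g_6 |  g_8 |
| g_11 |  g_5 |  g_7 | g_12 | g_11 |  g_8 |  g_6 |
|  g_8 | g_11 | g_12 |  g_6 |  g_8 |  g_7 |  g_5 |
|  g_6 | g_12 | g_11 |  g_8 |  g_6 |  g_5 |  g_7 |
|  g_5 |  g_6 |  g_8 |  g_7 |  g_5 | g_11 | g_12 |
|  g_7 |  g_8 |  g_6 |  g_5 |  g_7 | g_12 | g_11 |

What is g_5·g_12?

Read row g_5, column g_12: g_5·g_12 = g_6.

g_6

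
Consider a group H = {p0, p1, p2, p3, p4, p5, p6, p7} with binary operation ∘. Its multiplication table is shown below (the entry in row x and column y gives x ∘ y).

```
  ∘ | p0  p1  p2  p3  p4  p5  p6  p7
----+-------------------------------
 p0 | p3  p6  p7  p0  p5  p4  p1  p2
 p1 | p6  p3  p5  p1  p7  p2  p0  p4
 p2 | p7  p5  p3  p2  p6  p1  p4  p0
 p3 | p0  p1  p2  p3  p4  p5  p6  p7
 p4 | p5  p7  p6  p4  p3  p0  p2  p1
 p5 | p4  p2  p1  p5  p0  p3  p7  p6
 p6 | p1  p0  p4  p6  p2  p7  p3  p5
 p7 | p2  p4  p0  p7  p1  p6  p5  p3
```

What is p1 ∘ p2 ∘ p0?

p1 ∘ p2 = p5
p5 ∘ p0 = p4

p4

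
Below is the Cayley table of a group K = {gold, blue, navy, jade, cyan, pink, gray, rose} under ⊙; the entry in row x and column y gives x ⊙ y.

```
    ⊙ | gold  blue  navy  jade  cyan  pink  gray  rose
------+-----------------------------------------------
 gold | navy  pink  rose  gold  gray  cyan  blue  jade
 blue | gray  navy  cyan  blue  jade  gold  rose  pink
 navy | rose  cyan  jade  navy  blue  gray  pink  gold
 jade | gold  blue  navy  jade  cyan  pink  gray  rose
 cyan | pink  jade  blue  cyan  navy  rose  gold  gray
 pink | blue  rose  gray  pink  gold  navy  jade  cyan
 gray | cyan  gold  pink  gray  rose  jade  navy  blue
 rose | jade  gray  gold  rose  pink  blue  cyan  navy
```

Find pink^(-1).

First locate the identity: row jade matches the header, so jade is the identity.
Scan row pink for jade: pink ⊙ gray = jade. Hence pink^(-1) = gray.

gray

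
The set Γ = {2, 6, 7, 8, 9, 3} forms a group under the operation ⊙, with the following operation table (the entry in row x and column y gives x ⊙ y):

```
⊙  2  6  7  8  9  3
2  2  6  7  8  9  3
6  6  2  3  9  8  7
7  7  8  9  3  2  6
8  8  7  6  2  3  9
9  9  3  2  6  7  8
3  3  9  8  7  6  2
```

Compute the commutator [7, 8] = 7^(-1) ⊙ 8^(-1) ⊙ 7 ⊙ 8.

7

Identity is 2; from the table 7^(-1) = 9 and 8^(-1) = 8.
9 ⊙ 8 = 6
6 ⊙ 7 = 3
3 ⊙ 8 = 7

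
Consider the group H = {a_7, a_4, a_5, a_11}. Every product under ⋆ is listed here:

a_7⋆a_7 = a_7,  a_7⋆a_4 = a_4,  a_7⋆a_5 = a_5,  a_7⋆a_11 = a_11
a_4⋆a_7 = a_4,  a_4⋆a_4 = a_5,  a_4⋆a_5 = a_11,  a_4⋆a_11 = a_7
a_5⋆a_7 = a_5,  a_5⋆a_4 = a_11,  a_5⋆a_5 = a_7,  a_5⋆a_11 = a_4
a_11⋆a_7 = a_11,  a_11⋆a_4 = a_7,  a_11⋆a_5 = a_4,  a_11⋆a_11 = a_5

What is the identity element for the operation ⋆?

The identity e satisfies e ⋆ x = x for all x, so its row in the table reproduces the column headers.
Row a_7 reads: a_7, a_4, a_5, a_11 — exactly the header order. So a_7 is the identity.

a_7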